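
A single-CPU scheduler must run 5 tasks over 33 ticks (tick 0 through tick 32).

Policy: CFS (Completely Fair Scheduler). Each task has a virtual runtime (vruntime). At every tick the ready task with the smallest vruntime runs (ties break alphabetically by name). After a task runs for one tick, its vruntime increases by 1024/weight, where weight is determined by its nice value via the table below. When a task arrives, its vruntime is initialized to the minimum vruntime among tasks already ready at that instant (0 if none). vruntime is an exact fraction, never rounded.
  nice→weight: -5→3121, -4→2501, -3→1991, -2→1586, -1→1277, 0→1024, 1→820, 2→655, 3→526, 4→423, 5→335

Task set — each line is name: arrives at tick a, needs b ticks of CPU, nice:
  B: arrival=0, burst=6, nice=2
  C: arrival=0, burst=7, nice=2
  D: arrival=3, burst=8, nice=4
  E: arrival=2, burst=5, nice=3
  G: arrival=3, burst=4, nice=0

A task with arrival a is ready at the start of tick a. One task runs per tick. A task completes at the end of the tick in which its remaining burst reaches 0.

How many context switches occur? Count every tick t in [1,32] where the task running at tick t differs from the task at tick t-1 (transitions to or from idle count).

context switches = 26

t=0: vr[B=0 C=0] → run B
t=1: vr[B=1024/655 C=0] → run C
t=2: vr[B=1024/655 C=1024/655 E=1024/655] → run B
t=3: vr[B=2048/655 C=1024/655 D=1024/655 E=1024/655 G=1024/655] → run C
t=4: vr[B=2048/655 C=2048/655 D=1024/655 E=1024/655 G=1024/655] → run D
t=5: vr[B=2048/655 C=2048/655 D=1103872/277065 E=1024/655 G=1024/655] → run E
t=6: vr[B=2048/655 C=2048/655 D=1103872/277065 E=604672/172265 G=1024/655] → run G
t=7: vr[B=2048/655 C=2048/655 D=1103872/277065 E=604672/172265 G=1679/655] → run G
t=8: vr[B=2048/655 C=2048/655 D=1103872/277065 E=604672/172265 G=2334/655] → run B
t=9: vr[B=3072/655 C=2048/655 D=1103872/277065 E=604672/172265 G=2334/655] → run C
t=10: vr[B=3072/655 C=3072/655 D=1103872/277065 E=604672/172265 G=2334/655] → run E
t=11: vr[B=3072/655 C=3072/655 D=1103872/277065 E=940032/172265 G=2334/655] → run G
t=12: vr[B=3072/655 C=3072/655 D=1103872/277065 E=940032/172265 G=2989/655] → run D
t=13: vr[B=3072/655 C=3072/655 D=1774592/277065 E=940032/172265 G=2989/655] → run G
t=14: vr[B=3072/655 C=3072/655 D=1774592/277065 E=940032/172265] → run B
t=15: vr[B=4096/655 C=3072/655 D=1774592/277065 E=940032/172265] → run C
t=16: vr[B=4096/655 C=4096/655 D=1774592/277065 E=940032/172265] → run E
t=17: vr[B=4096/655 C=4096/655 D=1774592/277065 E=1275392/172265] → run B
t=18: vr[B=1024/131 C=4096/655 D=1774592/277065 E=1275392/172265] → run C
t=19: vr[B=1024/131 C=1024/131 D=1774592/277065 E=1275392/172265] → run D
t=20: vr[B=1024/131 C=1024/131 D=815104/92355 E=1275392/172265] → run E
t=21: vr[B=1024/131 C=1024/131 D=815104/92355 E=1610752/172265] → run B
t=22: vr[C=1024/131 D=815104/92355 E=1610752/172265] → run C
t=23: vr[C=6144/655 D=815104/92355 E=1610752/172265] → run D
t=24: vr[C=6144/655 D=3116032/277065 E=1610752/172265] → run E
t=25: vr[C=6144/655 D=3116032/277065] → run C
t=26: vr[D=3116032/277065] → run D
t=27: vr[D=3786752/277065] → run D
t=28: vr[D=1485824/92355] → run D
t=29: vr[D=5128192/277065] → run D
t=30: (idle)
t=31: (idle)
t=32: (idle)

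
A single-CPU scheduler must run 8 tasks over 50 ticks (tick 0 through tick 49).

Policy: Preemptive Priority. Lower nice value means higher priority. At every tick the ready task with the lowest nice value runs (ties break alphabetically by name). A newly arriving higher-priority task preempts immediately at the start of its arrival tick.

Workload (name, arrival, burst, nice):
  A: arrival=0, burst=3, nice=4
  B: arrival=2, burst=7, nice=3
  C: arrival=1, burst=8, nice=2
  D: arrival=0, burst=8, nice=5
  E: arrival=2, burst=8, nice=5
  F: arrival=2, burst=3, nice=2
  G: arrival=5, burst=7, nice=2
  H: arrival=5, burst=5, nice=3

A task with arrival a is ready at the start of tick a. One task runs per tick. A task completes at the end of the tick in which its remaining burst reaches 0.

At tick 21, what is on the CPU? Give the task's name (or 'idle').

t=0: ready={A,D} → run A
t=1: ready={A,C,D} → run C
t=2: ready={A,B,C,D,E,F} → run C
t=3: ready={A,B,C,D,E,F} → run C
t=4: ready={A,B,C,D,E,F} → run C
t=5: ready={A,B,C,D,E,F,G,H} → run C
t=6: ready={A,B,C,D,E,F,G,H} → run C
t=7: ready={A,B,C,D,E,F,G,H} → run C
t=8: ready={A,B,C,D,E,F,G,H} → run C
t=9: ready={A,B,D,E,F,G,H} → run F
t=10: ready={A,B,D,E,F,G,H} → run F
t=11: ready={A,B,D,E,F,G,H} → run F
t=12: ready={A,B,D,E,G,H} → run G
t=13: ready={A,B,D,E,G,H} → run G
t=14: ready={A,B,D,E,G,H} → run G
t=15: ready={A,B,D,E,G,H} → run G
t=16: ready={A,B,D,E,G,H} → run G
t=17: ready={A,B,D,E,G,H} → run G
t=18: ready={A,B,D,E,G,H} → run G
t=19: ready={A,B,D,E,H} → run B
t=20: ready={A,B,D,E,H} → run B
t=21: ready={A,B,D,E,H} → run B
t=22: ready={A,B,D,E,H} → run B
t=23: ready={A,B,D,E,H} → run B
t=24: ready={A,B,D,E,H} → run B
t=25: ready={A,B,D,E,H} → run B
t=26: ready={A,D,E,H} → run H
t=27: ready={A,D,E,H} → run H
t=28: ready={A,D,E,H} → run H
t=29: ready={A,D,E,H} → run H
t=30: ready={A,D,E,H} → run H
t=31: ready={A,D,E} → run A
t=32: ready={A,D,E} → run A
t=33: ready={D,E} → run D
t=34: ready={D,E} → run D
t=35: ready={D,E} → run D
t=36: ready={D,E} → run D
t=37: ready={D,E} → run D
t=38: ready={D,E} → run D
t=39: ready={D,E} → run D
t=40: ready={D,E} → run D
t=41: ready={E} → run E
t=42: ready={E} → run E
t=43: ready={E} → run E
t=44: ready={E} → run E
t=45: ready={E} → run E
t=46: ready={E} → run E
t=47: ready={E} → run E
t=48: ready={E} → run E
t=49: (idle)

running at tick 21 = B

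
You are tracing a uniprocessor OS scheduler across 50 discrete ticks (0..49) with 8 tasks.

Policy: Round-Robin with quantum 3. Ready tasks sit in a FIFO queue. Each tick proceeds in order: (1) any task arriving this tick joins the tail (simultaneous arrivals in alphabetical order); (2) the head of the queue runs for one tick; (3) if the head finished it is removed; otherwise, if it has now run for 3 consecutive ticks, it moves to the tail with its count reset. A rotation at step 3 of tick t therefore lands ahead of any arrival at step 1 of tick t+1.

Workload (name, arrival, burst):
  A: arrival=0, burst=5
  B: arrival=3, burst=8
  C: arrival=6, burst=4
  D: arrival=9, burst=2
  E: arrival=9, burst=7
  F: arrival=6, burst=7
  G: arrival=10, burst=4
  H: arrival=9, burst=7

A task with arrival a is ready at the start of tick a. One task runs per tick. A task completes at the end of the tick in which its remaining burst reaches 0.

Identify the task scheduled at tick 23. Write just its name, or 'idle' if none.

t=0: queue=[A] q_used=0 → run A
t=1: queue=[A] q_used=1 → run A
t=2: queue=[A] q_used=2 → run A
t=3: queue=[A,B] q_used=0 → run A
t=4: queue=[A,B] q_used=1 → run A
t=5: queue=[B] q_used=0 → run B
t=6: queue=[B,C,F] q_used=1 → run B
t=7: queue=[B,C,F] q_used=2 → run B
t=8: queue=[C,F,B] q_used=0 → run C
t=9: queue=[C,F,B,D,E,H] q_used=1 → run C
t=10: queue=[C,F,B,D,E,H,G] q_used=2 → run C
t=11: queue=[F,B,D,E,H,G,C] q_used=0 → run F
t=12: queue=[F,B,D,E,H,G,C] q_used=1 → run F
t=13: queue=[F,B,D,E,H,G,C] q_used=2 → run F
t=14: queue=[B,D,E,H,G,C,F] q_used=0 → run B
t=15: queue=[B,D,E,H,G,C,F] q_used=1 → run B
t=16: queue=[B,D,E,H,G,C,F] q_used=2 → run B
t=17: queue=[D,E,H,G,C,F,B] q_used=0 → run D
t=18: queue=[D,E,H,G,C,F,B] q_used=1 → run D
t=19: queue=[E,H,G,C,F,B] q_used=0 → run E
t=20: queue=[E,H,G,C,F,B] q_used=1 → run E
t=21: queue=[E,H,G,C,F,B] q_used=2 → run E
t=22: queue=[H,G,C,F,B,E] q_used=0 → run H
t=23: queue=[H,G,C,F,B,E] q_used=1 → run H
t=24: queue=[H,G,C,F,B,E] q_used=2 → run H
t=25: queue=[G,C,F,B,E,H] q_used=0 → run G
t=26: queue=[G,C,F,B,E,H] q_used=1 → run G
t=27: queue=[G,C,F,B,E,H] q_used=2 → run G
t=28: queue=[C,F,B,E,H,G] q_used=0 → run C
t=29: queue=[F,B,E,H,G] q_used=0 → run F
t=30: queue=[F,B,E,H,G] q_used=1 → run F
t=31: queue=[F,B,E,H,G] q_used=2 → run F
t=32: queue=[B,E,H,G,F] q_used=0 → run B
t=33: queue=[B,E,H,G,F] q_used=1 → run B
t=34: queue=[E,H,G,F] q_used=0 → run E
t=35: queue=[E,H,G,F] q_used=1 → run E
t=36: queue=[E,H,G,F] q_used=2 → run E
t=37: queue=[H,G,F,E] q_used=0 → run H
t=38: queue=[H,G,F,E] q_used=1 → run H
t=39: queue=[H,G,F,E] q_used=2 → run H
t=40: queue=[G,F,E,H] q_used=0 → run G
t=41: queue=[F,E,H] q_used=0 → run F
t=42: queue=[E,H] q_used=0 → run E
t=43: queue=[H] q_used=0 → run H
t=44: (idle)
t=45: (idle)
t=46: (idle)
t=47: (idle)
t=48: (idle)
t=49: (idle)

running at tick 23 = H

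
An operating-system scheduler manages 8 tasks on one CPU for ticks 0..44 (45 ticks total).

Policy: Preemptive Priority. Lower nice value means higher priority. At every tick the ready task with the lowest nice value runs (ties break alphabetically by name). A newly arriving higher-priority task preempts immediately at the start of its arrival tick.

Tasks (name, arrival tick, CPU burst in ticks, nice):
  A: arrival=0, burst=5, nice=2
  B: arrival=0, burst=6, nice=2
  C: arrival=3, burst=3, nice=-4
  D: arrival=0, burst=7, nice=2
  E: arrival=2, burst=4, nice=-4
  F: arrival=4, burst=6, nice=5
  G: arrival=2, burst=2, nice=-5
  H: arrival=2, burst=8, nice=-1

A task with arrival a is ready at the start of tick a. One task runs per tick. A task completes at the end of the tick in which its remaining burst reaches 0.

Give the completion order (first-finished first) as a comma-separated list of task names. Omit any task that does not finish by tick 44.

t=0: ready={A,B,D} → run A
t=1: ready={A,B,D} → run A
t=2: ready={A,B,D,E,G,H} → run G
t=3: ready={A,B,C,D,E,G,H} → run G
t=4: ready={A,B,C,D,E,F,H} → run C
t=5: ready={A,B,C,D,E,F,H} → run C
t=6: ready={A,B,C,D,E,F,H} → run C
t=7: ready={A,B,D,E,F,H} → run E
t=8: ready={A,B,D,E,F,H} → run E
t=9: ready={A,B,D,E,F,H} → run E
t=10: ready={A,B,D,E,F,H} → run E
t=11: ready={A,B,D,F,H} → run H
t=12: ready={A,B,D,F,H} → run H
t=13: ready={A,B,D,F,H} → run H
t=14: ready={A,B,D,F,H} → run H
t=15: ready={A,B,D,F,H} → run H
t=16: ready={A,B,D,F,H} → run H
t=17: ready={A,B,D,F,H} → run H
t=18: ready={A,B,D,F,H} → run H
t=19: ready={A,B,D,F} → run A
t=20: ready={A,B,D,F} → run A
t=21: ready={A,B,D,F} → run A
t=22: ready={B,D,F} → run B
t=23: ready={B,D,F} → run B
t=24: ready={B,D,F} → run B
t=25: ready={B,D,F} → run B
t=26: ready={B,D,F} → run B
t=27: ready={B,D,F} → run B
t=28: ready={D,F} → run D
t=29: ready={D,F} → run D
t=30: ready={D,F} → run D
t=31: ready={D,F} → run D
t=32: ready={D,F} → run D
t=33: ready={D,F} → run D
t=34: ready={D,F} → run D
t=35: ready={F} → run F
t=36: ready={F} → run F
t=37: ready={F} → run F
t=38: ready={F} → run F
t=39: ready={F} → run F
t=40: ready={F} → run F
t=41: (idle)
t=42: (idle)
t=43: (idle)
t=44: (idle)

completion order = G, C, E, H, A, B, D, F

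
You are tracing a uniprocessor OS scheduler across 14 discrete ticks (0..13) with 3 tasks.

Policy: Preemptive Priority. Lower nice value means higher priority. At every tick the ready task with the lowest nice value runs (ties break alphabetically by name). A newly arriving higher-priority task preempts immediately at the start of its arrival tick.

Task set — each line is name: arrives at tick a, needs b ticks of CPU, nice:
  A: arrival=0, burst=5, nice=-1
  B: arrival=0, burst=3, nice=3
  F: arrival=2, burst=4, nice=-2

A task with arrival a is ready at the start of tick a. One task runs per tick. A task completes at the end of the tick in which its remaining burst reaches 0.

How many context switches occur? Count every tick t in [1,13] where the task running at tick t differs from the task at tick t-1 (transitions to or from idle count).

context switches = 4

t=0: ready={A,B} → run A
t=1: ready={A,B} → run A
t=2: ready={A,B,F} → run F
t=3: ready={A,B,F} → run F
t=4: ready={A,B,F} → run F
t=5: ready={A,B,F} → run F
t=6: ready={A,B} → run A
t=7: ready={A,B} → run A
t=8: ready={A,B} → run A
t=9: ready={B} → run B
t=10: ready={B} → run B
t=11: ready={B} → run B
t=12: (idle)
t=13: (idle)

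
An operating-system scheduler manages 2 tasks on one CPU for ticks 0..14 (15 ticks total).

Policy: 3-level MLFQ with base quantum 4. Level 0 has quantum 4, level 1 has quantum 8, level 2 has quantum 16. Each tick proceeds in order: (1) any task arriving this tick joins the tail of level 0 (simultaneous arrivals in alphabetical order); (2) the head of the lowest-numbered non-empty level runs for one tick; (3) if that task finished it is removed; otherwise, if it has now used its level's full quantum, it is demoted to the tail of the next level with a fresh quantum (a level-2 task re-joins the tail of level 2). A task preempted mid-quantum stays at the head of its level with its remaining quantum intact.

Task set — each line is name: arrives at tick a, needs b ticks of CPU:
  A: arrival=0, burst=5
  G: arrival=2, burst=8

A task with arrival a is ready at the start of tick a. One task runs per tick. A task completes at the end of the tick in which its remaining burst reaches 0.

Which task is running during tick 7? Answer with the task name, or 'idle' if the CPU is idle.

running at tick 7 = G

t=0: L0/L1/L2 = A/-/- → run A
t=1: L0/L1/L2 = A/-/- → run A
t=2: L0/L1/L2 = AG/-/- → run A
t=3: L0/L1/L2 = AG/-/- → run A
t=4: L0/L1/L2 = G/A/- → run G
t=5: L0/L1/L2 = G/A/- → run G
t=6: L0/L1/L2 = G/A/- → run G
t=7: L0/L1/L2 = G/A/- → run G
t=8: L0/L1/L2 = -/AG/- → run A
t=9: L0/L1/L2 = -/G/- → run G
t=10: L0/L1/L2 = -/G/- → run G
t=11: L0/L1/L2 = -/G/- → run G
t=12: L0/L1/L2 = -/G/- → run G
t=13: (idle)
t=14: (idle)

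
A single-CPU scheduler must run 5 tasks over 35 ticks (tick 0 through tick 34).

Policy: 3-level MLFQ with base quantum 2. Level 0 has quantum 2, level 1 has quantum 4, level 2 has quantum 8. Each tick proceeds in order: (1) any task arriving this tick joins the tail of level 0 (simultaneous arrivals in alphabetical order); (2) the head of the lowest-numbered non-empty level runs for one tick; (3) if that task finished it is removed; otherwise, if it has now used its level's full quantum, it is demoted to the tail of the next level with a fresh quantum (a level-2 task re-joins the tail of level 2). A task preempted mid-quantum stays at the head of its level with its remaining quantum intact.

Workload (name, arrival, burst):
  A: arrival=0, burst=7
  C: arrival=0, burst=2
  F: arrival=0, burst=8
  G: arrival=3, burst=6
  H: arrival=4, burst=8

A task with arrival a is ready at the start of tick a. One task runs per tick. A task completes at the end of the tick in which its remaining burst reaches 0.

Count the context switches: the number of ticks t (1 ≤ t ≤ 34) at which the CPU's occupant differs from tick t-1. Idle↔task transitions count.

t=0: L0/L1/L2 = ACF/-/- → run A
t=1: L0/L1/L2 = ACF/-/- → run A
t=2: L0/L1/L2 = CF/A/- → run C
t=3: L0/L1/L2 = CFG/A/- → run C
t=4: L0/L1/L2 = FGH/A/- → run F
t=5: L0/L1/L2 = FGH/A/- → run F
t=6: L0/L1/L2 = GH/AF/- → run G
t=7: L0/L1/L2 = GH/AF/- → run G
t=8: L0/L1/L2 = H/AFG/- → run H
t=9: L0/L1/L2 = H/AFG/- → run H
t=10: L0/L1/L2 = -/AFGH/- → run A
t=11: L0/L1/L2 = -/AFGH/- → run A
t=12: L0/L1/L2 = -/AFGH/- → run A
t=13: L0/L1/L2 = -/AFGH/- → run A
t=14: L0/L1/L2 = -/FGH/A → run F
t=15: L0/L1/L2 = -/FGH/A → run F
t=16: L0/L1/L2 = -/FGH/A → run F
t=17: L0/L1/L2 = -/FGH/A → run F
t=18: L0/L1/L2 = -/GH/AF → run G
t=19: L0/L1/L2 = -/GH/AF → run G
t=20: L0/L1/L2 = -/GH/AF → run G
t=21: L0/L1/L2 = -/GH/AF → run G
t=22: L0/L1/L2 = -/H/AF → run H
t=23: L0/L1/L2 = -/H/AF → run H
t=24: L0/L1/L2 = -/H/AF → run H
t=25: L0/L1/L2 = -/H/AF → run H
t=26: L0/L1/L2 = -/-/AFH → run A
t=27: L0/L1/L2 = -/-/FH → run F
t=28: L0/L1/L2 = -/-/FH → run F
t=29: L0/L1/L2 = -/-/H → run H
t=30: L0/L1/L2 = -/-/H → run H
t=31: (idle)
t=32: (idle)
t=33: (idle)
t=34: (idle)

context switches = 12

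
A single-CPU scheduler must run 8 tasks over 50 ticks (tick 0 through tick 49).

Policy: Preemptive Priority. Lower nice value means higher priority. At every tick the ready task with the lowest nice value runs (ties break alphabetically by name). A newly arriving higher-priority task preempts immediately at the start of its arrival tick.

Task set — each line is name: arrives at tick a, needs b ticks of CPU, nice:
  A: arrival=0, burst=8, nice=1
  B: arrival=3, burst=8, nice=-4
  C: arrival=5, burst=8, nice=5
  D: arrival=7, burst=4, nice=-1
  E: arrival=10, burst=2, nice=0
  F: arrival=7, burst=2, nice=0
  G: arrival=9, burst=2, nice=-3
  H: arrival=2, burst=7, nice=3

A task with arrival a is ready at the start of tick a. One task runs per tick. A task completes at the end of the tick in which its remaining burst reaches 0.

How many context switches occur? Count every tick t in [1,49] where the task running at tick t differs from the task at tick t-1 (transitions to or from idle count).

context switches = 9

t=0: ready={A} → run A
t=1: ready={A} → run A
t=2: ready={A,H} → run A
t=3: ready={A,B,H} → run B
t=4: ready={A,B,H} → run B
t=5: ready={A,B,C,H} → run B
t=6: ready={A,B,C,H} → run B
t=7: ready={A,B,C,D,F,H} → run B
t=8: ready={A,B,C,D,F,H} → run B
t=9: ready={A,B,C,D,F,G,H} → run B
t=10: ready={A,B,C,D,E,F,G,H} → run B
t=11: ready={A,C,D,E,F,G,H} → run G
t=12: ready={A,C,D,E,F,G,H} → run G
t=13: ready={A,C,D,E,F,H} → run D
t=14: ready={A,C,D,E,F,H} → run D
t=15: ready={A,C,D,E,F,H} → run D
t=16: ready={A,C,D,E,F,H} → run D
t=17: ready={A,C,E,F,H} → run E
t=18: ready={A,C,E,F,H} → run E
t=19: ready={A,C,F,H} → run F
t=20: ready={A,C,F,H} → run F
t=21: ready={A,C,H} → run A
t=22: ready={A,C,H} → run A
t=23: ready={A,C,H} → run A
t=24: ready={A,C,H} → run A
t=25: ready={A,C,H} → run A
t=26: ready={C,H} → run H
t=27: ready={C,H} → run H
t=28: ready={C,H} → run H
t=29: ready={C,H} → run H
t=30: ready={C,H} → run H
t=31: ready={C,H} → run H
t=32: ready={C,H} → run H
t=33: ready={C} → run C
t=34: ready={C} → run C
t=35: ready={C} → run C
t=36: ready={C} → run C
t=37: ready={C} → run C
t=38: ready={C} → run C
t=39: ready={C} → run C
t=40: ready={C} → run C
t=41: (idle)
t=42: (idle)
t=43: (idle)
t=44: (idle)
t=45: (idle)
t=46: (idle)
t=47: (idle)
t=48: (idle)
t=49: (idle)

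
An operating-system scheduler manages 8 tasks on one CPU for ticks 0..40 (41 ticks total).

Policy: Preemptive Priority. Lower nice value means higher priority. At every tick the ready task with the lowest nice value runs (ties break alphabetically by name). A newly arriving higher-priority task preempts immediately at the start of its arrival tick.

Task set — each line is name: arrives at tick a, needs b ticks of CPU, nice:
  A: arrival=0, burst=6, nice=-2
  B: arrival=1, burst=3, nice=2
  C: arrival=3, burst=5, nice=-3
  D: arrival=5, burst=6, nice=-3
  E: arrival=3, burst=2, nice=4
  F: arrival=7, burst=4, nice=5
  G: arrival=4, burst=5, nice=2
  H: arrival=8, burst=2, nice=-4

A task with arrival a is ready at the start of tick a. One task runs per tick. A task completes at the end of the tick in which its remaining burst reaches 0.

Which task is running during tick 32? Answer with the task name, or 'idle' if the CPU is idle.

running at tick 32 = F

t=0: ready={A} → run A
t=1: ready={A,B} → run A
t=2: ready={A,B} → run A
t=3: ready={A,B,C,E} → run C
t=4: ready={A,B,C,E,G} → run C
t=5: ready={A,B,C,D,E,G} → run C
t=6: ready={A,B,C,D,E,G} → run C
t=7: ready={A,B,C,D,E,F,G} → run C
t=8: ready={A,B,D,E,F,G,H} → run H
t=9: ready={A,B,D,E,F,G,H} → run H
t=10: ready={A,B,D,E,F,G} → run D
t=11: ready={A,B,D,E,F,G} → run D
t=12: ready={A,B,D,E,F,G} → run D
t=13: ready={A,B,D,E,F,G} → run D
t=14: ready={A,B,D,E,F,G} → run D
t=15: ready={A,B,D,E,F,G} → run D
t=16: ready={A,B,E,F,G} → run A
t=17: ready={A,B,E,F,G} → run A
t=18: ready={A,B,E,F,G} → run A
t=19: ready={B,E,F,G} → run B
t=20: ready={B,E,F,G} → run B
t=21: ready={B,E,F,G} → run B
t=22: ready={E,F,G} → run G
t=23: ready={E,F,G} → run G
t=24: ready={E,F,G} → run G
t=25: ready={E,F,G} → run G
t=26: ready={E,F,G} → run G
t=27: ready={E,F} → run E
t=28: ready={E,F} → run E
t=29: ready={F} → run F
t=30: ready={F} → run F
t=31: ready={F} → run F
t=32: ready={F} → run F
t=33: (idle)
t=34: (idle)
t=35: (idle)
t=36: (idle)
t=37: (idle)
t=38: (idle)
t=39: (idle)
t=40: (idle)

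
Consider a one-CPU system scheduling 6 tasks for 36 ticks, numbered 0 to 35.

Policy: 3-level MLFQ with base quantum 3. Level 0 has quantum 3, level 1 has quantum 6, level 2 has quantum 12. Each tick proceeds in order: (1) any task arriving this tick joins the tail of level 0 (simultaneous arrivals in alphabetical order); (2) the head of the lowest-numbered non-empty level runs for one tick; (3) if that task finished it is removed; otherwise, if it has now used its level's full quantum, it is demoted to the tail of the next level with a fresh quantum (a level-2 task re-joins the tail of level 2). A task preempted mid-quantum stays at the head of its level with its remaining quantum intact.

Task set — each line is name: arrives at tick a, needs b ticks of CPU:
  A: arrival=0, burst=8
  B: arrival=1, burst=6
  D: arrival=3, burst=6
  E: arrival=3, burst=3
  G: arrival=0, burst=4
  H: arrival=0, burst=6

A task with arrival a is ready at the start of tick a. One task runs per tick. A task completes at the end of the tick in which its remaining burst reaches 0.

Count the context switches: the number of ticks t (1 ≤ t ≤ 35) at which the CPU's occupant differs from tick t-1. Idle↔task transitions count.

context switches = 11

t=0: L0/L1/L2 = AGH/-/- → run A
t=1: L0/L1/L2 = AGHB/-/- → run A
t=2: L0/L1/L2 = AGHB/-/- → run A
t=3: L0/L1/L2 = GHBDE/A/- → run G
t=4: L0/L1/L2 = GHBDE/A/- → run G
t=5: L0/L1/L2 = GHBDE/A/- → run G
t=6: L0/L1/L2 = HBDE/AG/- → run H
t=7: L0/L1/L2 = HBDE/AG/- → run H
t=8: L0/L1/L2 = HBDE/AG/- → run H
t=9: L0/L1/L2 = BDE/AGH/- → run B
t=10: L0/L1/L2 = BDE/AGH/- → run B
t=11: L0/L1/L2 = BDE/AGH/- → run B
t=12: L0/L1/L2 = DE/AGHB/- → run D
t=13: L0/L1/L2 = DE/AGHB/- → run D
t=14: L0/L1/L2 = DE/AGHB/- → run D
t=15: L0/L1/L2 = E/AGHBD/- → run E
t=16: L0/L1/L2 = E/AGHBD/- → run E
t=17: L0/L1/L2 = E/AGHBD/- → run E
t=18: L0/L1/L2 = -/AGHBD/- → run A
t=19: L0/L1/L2 = -/AGHBD/- → run A
t=20: L0/L1/L2 = -/AGHBD/- → run A
t=21: L0/L1/L2 = -/AGHBD/- → run A
t=22: L0/L1/L2 = -/AGHBD/- → run A
t=23: L0/L1/L2 = -/GHBD/- → run G
t=24: L0/L1/L2 = -/HBD/- → run H
t=25: L0/L1/L2 = -/HBD/- → run H
t=26: L0/L1/L2 = -/HBD/- → run H
t=27: L0/L1/L2 = -/BD/- → run B
t=28: L0/L1/L2 = -/BD/- → run B
t=29: L0/L1/L2 = -/BD/- → run B
t=30: L0/L1/L2 = -/D/- → run D
t=31: L0/L1/L2 = -/D/- → run D
t=32: L0/L1/L2 = -/D/- → run D
t=33: (idle)
t=34: (idle)
t=35: (idle)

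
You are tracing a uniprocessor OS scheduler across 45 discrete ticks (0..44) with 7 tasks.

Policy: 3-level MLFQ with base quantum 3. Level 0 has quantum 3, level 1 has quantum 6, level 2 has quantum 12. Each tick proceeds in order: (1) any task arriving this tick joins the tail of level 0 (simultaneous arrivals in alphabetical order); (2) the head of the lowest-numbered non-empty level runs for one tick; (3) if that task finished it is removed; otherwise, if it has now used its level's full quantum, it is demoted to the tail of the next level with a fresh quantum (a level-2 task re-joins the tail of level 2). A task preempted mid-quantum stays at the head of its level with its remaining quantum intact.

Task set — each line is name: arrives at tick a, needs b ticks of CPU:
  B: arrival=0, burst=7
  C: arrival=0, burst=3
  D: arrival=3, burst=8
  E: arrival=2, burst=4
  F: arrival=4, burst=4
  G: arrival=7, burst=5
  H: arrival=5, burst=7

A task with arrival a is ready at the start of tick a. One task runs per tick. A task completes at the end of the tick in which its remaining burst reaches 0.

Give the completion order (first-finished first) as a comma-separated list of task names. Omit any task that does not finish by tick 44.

completion order = C, B, E, D, F, H, G

t=0: L0/L1/L2 = BC/-/- → run B
t=1: L0/L1/L2 = BC/-/- → run B
t=2: L0/L1/L2 = BCE/-/- → run B
t=3: L0/L1/L2 = CED/B/- → run C
t=4: L0/L1/L2 = CEDF/B/- → run C
t=5: L0/L1/L2 = CEDFH/B/- → run C
t=6: L0/L1/L2 = EDFH/B/- → run E
t=7: L0/L1/L2 = EDFHG/B/- → run E
t=8: L0/L1/L2 = EDFHG/B/- → run E
t=9: L0/L1/L2 = DFHG/BE/- → run D
t=10: L0/L1/L2 = DFHG/BE/- → run D
t=11: L0/L1/L2 = DFHG/BE/- → run D
t=12: L0/L1/L2 = FHG/BED/- → run F
t=13: L0/L1/L2 = FHG/BED/- → run F
t=14: L0/L1/L2 = FHG/BED/- → run F
t=15: L0/L1/L2 = HG/BEDF/- → run H
t=16: L0/L1/L2 = HG/BEDF/- → run H
t=17: L0/L1/L2 = HG/BEDF/- → run H
t=18: L0/L1/L2 = G/BEDFH/- → run G
t=19: L0/L1/L2 = G/BEDFH/- → run G
t=20: L0/L1/L2 = G/BEDFH/- → run G
t=21: L0/L1/L2 = -/BEDFHG/- → run B
t=22: L0/L1/L2 = -/BEDFHG/- → run B
t=23: L0/L1/L2 = -/BEDFHG/- → run B
t=24: L0/L1/L2 = -/BEDFHG/- → run B
t=25: L0/L1/L2 = -/EDFHG/- → run E
t=26: L0/L1/L2 = -/DFHG/- → run D
t=27: L0/L1/L2 = -/DFHG/- → run D
t=28: L0/L1/L2 = -/DFHG/- → run D
t=29: L0/L1/L2 = -/DFHG/- → run D
t=30: L0/L1/L2 = -/DFHG/- → run D
t=31: L0/L1/L2 = -/FHG/- → run F
t=32: L0/L1/L2 = -/HG/- → run H
t=33: L0/L1/L2 = -/HG/- → run H
t=34: L0/L1/L2 = -/HG/- → run H
t=35: L0/L1/L2 = -/HG/- → run H
t=36: L0/L1/L2 = -/G/- → run G
t=37: L0/L1/L2 = -/G/- → run G
t=38: (idle)
t=39: (idle)
t=40: (idle)
t=41: (idle)
t=42: (idle)
t=43: (idle)
t=44: (idle)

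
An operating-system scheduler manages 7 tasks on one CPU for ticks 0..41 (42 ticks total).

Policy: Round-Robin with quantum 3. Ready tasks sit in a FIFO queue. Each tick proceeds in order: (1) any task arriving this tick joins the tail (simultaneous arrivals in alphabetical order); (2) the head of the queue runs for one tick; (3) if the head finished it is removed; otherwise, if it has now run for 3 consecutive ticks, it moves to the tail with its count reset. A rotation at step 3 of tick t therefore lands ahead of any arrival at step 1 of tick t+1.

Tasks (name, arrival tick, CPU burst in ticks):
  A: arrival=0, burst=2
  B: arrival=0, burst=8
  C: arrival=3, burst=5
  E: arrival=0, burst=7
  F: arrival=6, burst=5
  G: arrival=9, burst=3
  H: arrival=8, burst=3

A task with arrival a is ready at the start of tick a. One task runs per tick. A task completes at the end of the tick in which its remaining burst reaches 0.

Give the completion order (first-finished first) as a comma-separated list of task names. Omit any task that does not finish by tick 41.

t=0: queue=[A,B,E] q_used=0 → run A
t=1: queue=[A,B,E] q_used=1 → run A
t=2: queue=[B,E] q_used=0 → run B
t=3: queue=[B,E,C] q_used=1 → run B
t=4: queue=[B,E,C] q_used=2 → run B
t=5: queue=[E,C,B] q_used=0 → run E
t=6: queue=[E,C,B,F] q_used=1 → run E
t=7: queue=[E,C,B,F] q_used=2 → run E
t=8: queue=[C,B,F,E,H] q_used=0 → run C
t=9: queue=[C,B,F,E,H,G] q_used=1 → run C
t=10: queue=[C,B,F,E,H,G] q_used=2 → run C
t=11: queue=[B,F,E,H,G,C] q_used=0 → run B
t=12: queue=[B,F,E,H,G,C] q_used=1 → run B
t=13: queue=[B,F,E,H,G,C] q_used=2 → run B
t=14: queue=[F,E,H,G,C,B] q_used=0 → run F
t=15: queue=[F,E,H,G,C,B] q_used=1 → run F
t=16: queue=[F,E,H,G,C,B] q_used=2 → run F
t=17: queue=[E,H,G,C,B,F] q_used=0 → run E
t=18: queue=[E,H,G,C,B,F] q_used=1 → run E
t=19: queue=[E,H,G,C,B,F] q_used=2 → run E
t=20: queue=[H,G,C,B,F,E] q_used=0 → run H
t=21: queue=[H,G,C,B,F,E] q_used=1 → run H
t=22: queue=[H,G,C,B,F,E] q_used=2 → run H
t=23: queue=[G,C,B,F,E] q_used=0 → run G
t=24: queue=[G,C,B,F,E] q_used=1 → run G
t=25: queue=[G,C,B,F,E] q_used=2 → run G
t=26: queue=[C,B,F,E] q_used=0 → run C
t=27: queue=[C,B,F,E] q_used=1 → run C
t=28: queue=[B,F,E] q_used=0 → run B
t=29: queue=[B,F,E] q_used=1 → run B
t=30: queue=[F,E] q_used=0 → run F
t=31: queue=[F,E] q_used=1 → run F
t=32: queue=[E] q_used=0 → run E
t=33: (idle)
t=34: (idle)
t=35: (idle)
t=36: (idle)
t=37: (idle)
t=38: (idle)
t=39: (idle)
t=40: (idle)
t=41: (idle)

completion order = A, H, G, C, B, F, E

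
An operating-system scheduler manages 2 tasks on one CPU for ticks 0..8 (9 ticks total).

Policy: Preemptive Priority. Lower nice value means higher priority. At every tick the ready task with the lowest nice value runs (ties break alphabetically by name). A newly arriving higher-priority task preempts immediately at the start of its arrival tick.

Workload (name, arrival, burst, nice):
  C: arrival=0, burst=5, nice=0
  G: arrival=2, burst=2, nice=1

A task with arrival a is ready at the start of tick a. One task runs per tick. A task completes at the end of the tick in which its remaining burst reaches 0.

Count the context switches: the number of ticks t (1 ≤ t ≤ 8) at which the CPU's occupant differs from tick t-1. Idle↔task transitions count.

context switches = 2

t=0: ready={C} → run C
t=1: ready={C} → run C
t=2: ready={C,G} → run C
t=3: ready={C,G} → run C
t=4: ready={C,G} → run C
t=5: ready={G} → run G
t=6: ready={G} → run G
t=7: (idle)
t=8: (idle)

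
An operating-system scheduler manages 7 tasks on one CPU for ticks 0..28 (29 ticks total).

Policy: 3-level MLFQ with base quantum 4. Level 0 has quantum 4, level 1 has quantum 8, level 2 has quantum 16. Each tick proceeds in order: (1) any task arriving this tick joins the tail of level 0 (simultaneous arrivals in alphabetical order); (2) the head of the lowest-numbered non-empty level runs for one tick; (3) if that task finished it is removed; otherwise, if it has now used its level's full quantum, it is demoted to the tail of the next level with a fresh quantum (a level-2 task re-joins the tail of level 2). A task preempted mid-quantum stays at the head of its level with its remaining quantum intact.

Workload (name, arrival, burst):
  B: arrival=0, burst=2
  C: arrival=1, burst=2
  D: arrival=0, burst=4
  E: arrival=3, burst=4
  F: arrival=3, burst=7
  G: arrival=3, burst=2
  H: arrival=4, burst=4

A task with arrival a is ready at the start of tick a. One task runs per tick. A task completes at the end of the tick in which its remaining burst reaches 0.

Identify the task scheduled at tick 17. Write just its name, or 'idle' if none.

running at tick 17 = G

t=0: L0/L1/L2 = BD/-/- → run B
t=1: L0/L1/L2 = BDC/-/- → run B
t=2: L0/L1/L2 = DC/-/- → run D
t=3: L0/L1/L2 = DCEFG/-/- → run D
t=4: L0/L1/L2 = DCEFGH/-/- → run D
t=5: L0/L1/L2 = DCEFGH/-/- → run D
t=6: L0/L1/L2 = CEFGH/-/- → run C
t=7: L0/L1/L2 = CEFGH/-/- → run C
t=8: L0/L1/L2 = EFGH/-/- → run E
t=9: L0/L1/L2 = EFGH/-/- → run E
t=10: L0/L1/L2 = EFGH/-/- → run E
t=11: L0/L1/L2 = EFGH/-/- → run E
t=12: L0/L1/L2 = FGH/-/- → run F
t=13: L0/L1/L2 = FGH/-/- → run F
t=14: L0/L1/L2 = FGH/-/- → run F
t=15: L0/L1/L2 = FGH/-/- → run F
t=16: L0/L1/L2 = GH/F/- → run G
t=17: L0/L1/L2 = GH/F/- → run G
t=18: L0/L1/L2 = H/F/- → run H
t=19: L0/L1/L2 = H/F/- → run H
t=20: L0/L1/L2 = H/F/- → run H
t=21: L0/L1/L2 = H/F/- → run H
t=22: L0/L1/L2 = -/F/- → run F
t=23: L0/L1/L2 = -/F/- → run F
t=24: L0/L1/L2 = -/F/- → run F
t=25: (idle)
t=26: (idle)
t=27: (idle)
t=28: (idle)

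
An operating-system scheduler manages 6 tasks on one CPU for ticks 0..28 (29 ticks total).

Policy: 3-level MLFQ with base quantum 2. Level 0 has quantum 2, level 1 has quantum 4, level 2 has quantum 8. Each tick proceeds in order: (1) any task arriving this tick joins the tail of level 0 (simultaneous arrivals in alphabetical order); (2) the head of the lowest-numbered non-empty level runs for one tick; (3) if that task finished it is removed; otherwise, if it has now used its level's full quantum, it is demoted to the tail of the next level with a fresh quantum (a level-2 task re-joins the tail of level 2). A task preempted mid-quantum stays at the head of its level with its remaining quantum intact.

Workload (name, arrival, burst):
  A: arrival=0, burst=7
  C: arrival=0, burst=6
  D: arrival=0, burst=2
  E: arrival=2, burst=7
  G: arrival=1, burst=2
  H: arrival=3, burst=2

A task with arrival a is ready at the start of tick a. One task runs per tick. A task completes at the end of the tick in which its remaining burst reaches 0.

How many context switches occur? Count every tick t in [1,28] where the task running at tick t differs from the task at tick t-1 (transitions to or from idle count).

t=0: L0/L1/L2 = ACD/-/- → run A
t=1: L0/L1/L2 = ACDG/-/- → run A
t=2: L0/L1/L2 = CDGE/A/- → run C
t=3: L0/L1/L2 = CDGEH/A/- → run C
t=4: L0/L1/L2 = DGEH/AC/- → run D
t=5: L0/L1/L2 = DGEH/AC/- → run D
t=6: L0/L1/L2 = GEH/AC/- → run G
t=7: L0/L1/L2 = GEH/AC/- → run G
t=8: L0/L1/L2 = EH/AC/- → run E
t=9: L0/L1/L2 = EH/AC/- → run E
t=10: L0/L1/L2 = H/ACE/- → run H
t=11: L0/L1/L2 = H/ACE/- → run H
t=12: L0/L1/L2 = -/ACE/- → run A
t=13: L0/L1/L2 = -/ACE/- → run A
t=14: L0/L1/L2 = -/ACE/- → run A
t=15: L0/L1/L2 = -/ACE/- → run A
t=16: L0/L1/L2 = -/CE/A → run C
t=17: L0/L1/L2 = -/CE/A → run C
t=18: L0/L1/L2 = -/CE/A → run C
t=19: L0/L1/L2 = -/CE/A → run C
t=20: L0/L1/L2 = -/E/A → run E
t=21: L0/L1/L2 = -/E/A → run E
t=22: L0/L1/L2 = -/E/A → run E
t=23: L0/L1/L2 = -/E/A → run E
t=24: L0/L1/L2 = -/-/AE → run A
t=25: L0/L1/L2 = -/-/E → run E
t=26: (idle)
t=27: (idle)
t=28: (idle)

context switches = 11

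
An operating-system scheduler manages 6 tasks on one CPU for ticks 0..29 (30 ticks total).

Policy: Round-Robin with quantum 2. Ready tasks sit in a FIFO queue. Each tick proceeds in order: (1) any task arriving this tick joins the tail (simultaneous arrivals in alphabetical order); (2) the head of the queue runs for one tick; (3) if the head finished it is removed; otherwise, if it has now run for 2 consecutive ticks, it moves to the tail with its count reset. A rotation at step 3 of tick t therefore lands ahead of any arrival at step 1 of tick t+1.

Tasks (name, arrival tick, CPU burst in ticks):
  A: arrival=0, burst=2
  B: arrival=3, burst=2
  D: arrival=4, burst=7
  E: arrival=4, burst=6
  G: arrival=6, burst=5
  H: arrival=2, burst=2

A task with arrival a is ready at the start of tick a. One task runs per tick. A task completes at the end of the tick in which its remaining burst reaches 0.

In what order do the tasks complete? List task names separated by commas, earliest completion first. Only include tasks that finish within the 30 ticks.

completion order = A, H, B, E, G, D

t=0: queue=[A] q_used=0 → run A
t=1: queue=[A] q_used=1 → run A
t=2: queue=[H] q_used=0 → run H
t=3: queue=[H,B] q_used=1 → run H
t=4: queue=[B,D,E] q_used=0 → run B
t=5: queue=[B,D,E] q_used=1 → run B
t=6: queue=[D,E,G] q_used=0 → run D
t=7: queue=[D,E,G] q_used=1 → run D
t=8: queue=[E,G,D] q_used=0 → run E
t=9: queue=[E,G,D] q_used=1 → run E
t=10: queue=[G,D,E] q_used=0 → run G
t=11: queue=[G,D,E] q_used=1 → run G
t=12: queue=[D,E,G] q_used=0 → run D
t=13: queue=[D,E,G] q_used=1 → run D
t=14: queue=[E,G,D] q_used=0 → run E
t=15: queue=[E,G,D] q_used=1 → run E
t=16: queue=[G,D,E] q_used=0 → run G
t=17: queue=[G,D,E] q_used=1 → run G
t=18: queue=[D,E,G] q_used=0 → run D
t=19: queue=[D,E,G] q_used=1 → run D
t=20: queue=[E,G,D] q_used=0 → run E
t=21: queue=[E,G,D] q_used=1 → run E
t=22: queue=[G,D] q_used=0 → run G
t=23: queue=[D] q_used=0 → run D
t=24: (idle)
t=25: (idle)
t=26: (idle)
t=27: (idle)
t=28: (idle)
t=29: (idle)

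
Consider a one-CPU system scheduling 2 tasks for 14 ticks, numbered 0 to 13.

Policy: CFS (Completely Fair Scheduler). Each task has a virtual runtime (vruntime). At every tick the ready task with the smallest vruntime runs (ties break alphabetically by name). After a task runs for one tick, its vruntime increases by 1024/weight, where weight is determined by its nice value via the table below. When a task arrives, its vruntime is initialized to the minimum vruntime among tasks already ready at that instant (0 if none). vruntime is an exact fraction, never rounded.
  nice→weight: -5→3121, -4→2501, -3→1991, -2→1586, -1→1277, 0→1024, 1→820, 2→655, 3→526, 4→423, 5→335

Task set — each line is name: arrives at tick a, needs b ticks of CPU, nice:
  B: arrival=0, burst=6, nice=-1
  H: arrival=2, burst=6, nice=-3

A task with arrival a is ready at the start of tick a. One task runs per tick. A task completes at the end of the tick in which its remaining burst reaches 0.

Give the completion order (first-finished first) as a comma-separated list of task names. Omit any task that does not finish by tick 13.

completion order = B, H

t=0: vr[B=0] → run B
t=1: vr[B=1024/1277] → run B
t=2: vr[B=2048/1277 H=2048/1277] → run B
t=3: vr[B=3072/1277 H=2048/1277] → run H
t=4: vr[B=3072/1277 H=5385216/2542507] → run H
t=5: vr[B=3072/1277 H=6692864/2542507] → run B
t=6: vr[B=4096/1277 H=6692864/2542507] → run H
t=7: vr[B=4096/1277 H=8000512/2542507] → run H
t=8: vr[B=4096/1277 H=9308160/2542507] → run B
t=9: vr[B=5120/1277 H=9308160/2542507] → run H
t=10: vr[B=5120/1277 H=10615808/2542507] → run B
t=11: vr[H=10615808/2542507] → run H
t=12: (idle)
t=13: (idle)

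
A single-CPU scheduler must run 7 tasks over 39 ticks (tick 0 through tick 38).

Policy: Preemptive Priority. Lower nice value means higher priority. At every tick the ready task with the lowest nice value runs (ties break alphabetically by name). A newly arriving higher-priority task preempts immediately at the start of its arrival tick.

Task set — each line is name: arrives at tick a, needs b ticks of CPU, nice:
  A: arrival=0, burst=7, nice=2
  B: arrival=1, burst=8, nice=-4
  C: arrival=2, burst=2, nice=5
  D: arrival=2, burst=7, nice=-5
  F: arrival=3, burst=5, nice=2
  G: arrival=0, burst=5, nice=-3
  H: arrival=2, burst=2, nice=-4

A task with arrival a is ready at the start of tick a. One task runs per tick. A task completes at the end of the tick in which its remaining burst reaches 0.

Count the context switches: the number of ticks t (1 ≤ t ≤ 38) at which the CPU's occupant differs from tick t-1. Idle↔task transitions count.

context switches = 9

t=0: ready={A,G} → run G
t=1: ready={A,B,G} → run B
t=2: ready={A,B,C,D,G,H} → run D
t=3: ready={A,B,C,D,F,G,H} → run D
t=4: ready={A,B,C,D,F,G,H} → run D
t=5: ready={A,B,C,D,F,G,H} → run D
t=6: ready={A,B,C,D,F,G,H} → run D
t=7: ready={A,B,C,D,F,G,H} → run D
t=8: ready={A,B,C,D,F,G,H} → run D
t=9: ready={A,B,C,F,G,H} → run B
t=10: ready={A,B,C,F,G,H} → run B
t=11: ready={A,B,C,F,G,H} → run B
t=12: ready={A,B,C,F,G,H} → run B
t=13: ready={A,B,C,F,G,H} → run B
t=14: ready={A,B,C,F,G,H} → run B
t=15: ready={A,B,C,F,G,H} → run B
t=16: ready={A,C,F,G,H} → run H
t=17: ready={A,C,F,G,H} → run H
t=18: ready={A,C,F,G} → run G
t=19: ready={A,C,F,G} → run G
t=20: ready={A,C,F,G} → run G
t=21: ready={A,C,F,G} → run G
t=22: ready={A,C,F} → run A
t=23: ready={A,C,F} → run A
t=24: ready={A,C,F} → run A
t=25: ready={A,C,F} → run A
t=26: ready={A,C,F} → run A
t=27: ready={A,C,F} → run A
t=28: ready={A,C,F} → run A
t=29: ready={C,F} → run F
t=30: ready={C,F} → run F
t=31: ready={C,F} → run F
t=32: ready={C,F} → run F
t=33: ready={C,F} → run F
t=34: ready={C} → run C
t=35: ready={C} → run C
t=36: (idle)
t=37: (idle)
t=38: (idle)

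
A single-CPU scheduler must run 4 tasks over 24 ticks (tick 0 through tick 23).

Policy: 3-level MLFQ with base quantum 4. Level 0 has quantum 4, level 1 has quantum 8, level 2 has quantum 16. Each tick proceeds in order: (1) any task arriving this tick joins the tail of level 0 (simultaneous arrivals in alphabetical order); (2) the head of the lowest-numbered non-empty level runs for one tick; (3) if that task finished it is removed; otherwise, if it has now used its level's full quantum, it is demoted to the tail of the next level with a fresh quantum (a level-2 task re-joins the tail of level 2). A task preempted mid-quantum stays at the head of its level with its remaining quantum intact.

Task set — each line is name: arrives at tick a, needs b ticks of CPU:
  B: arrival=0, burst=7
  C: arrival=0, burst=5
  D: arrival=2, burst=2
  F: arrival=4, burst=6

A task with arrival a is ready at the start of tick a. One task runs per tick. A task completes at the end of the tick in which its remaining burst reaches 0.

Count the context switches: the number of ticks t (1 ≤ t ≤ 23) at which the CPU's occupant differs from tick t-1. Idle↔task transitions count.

context switches = 7

t=0: L0/L1/L2 = BC/-/- → run B
t=1: L0/L1/L2 = BC/-/- → run B
t=2: L0/L1/L2 = BCD/-/- → run B
t=3: L0/L1/L2 = BCD/-/- → run B
t=4: L0/L1/L2 = CDF/B/- → run C
t=5: L0/L1/L2 = CDF/B/- → run C
t=6: L0/L1/L2 = CDF/B/- → run C
t=7: L0/L1/L2 = CDF/B/- → run C
t=8: L0/L1/L2 = DF/BC/- → run D
t=9: L0/L1/L2 = DF/BC/- → run D
t=10: L0/L1/L2 = F/BC/- → run F
t=11: L0/L1/L2 = F/BC/- → run F
t=12: L0/L1/L2 = F/BC/- → run F
t=13: L0/L1/L2 = F/BC/- → run F
t=14: L0/L1/L2 = -/BCF/- → run B
t=15: L0/L1/L2 = -/BCF/- → run B
t=16: L0/L1/L2 = -/BCF/- → run B
t=17: L0/L1/L2 = -/CF/- → run C
t=18: L0/L1/L2 = -/F/- → run F
t=19: L0/L1/L2 = -/F/- → run F
t=20: (idle)
t=21: (idle)
t=22: (idle)
t=23: (idle)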